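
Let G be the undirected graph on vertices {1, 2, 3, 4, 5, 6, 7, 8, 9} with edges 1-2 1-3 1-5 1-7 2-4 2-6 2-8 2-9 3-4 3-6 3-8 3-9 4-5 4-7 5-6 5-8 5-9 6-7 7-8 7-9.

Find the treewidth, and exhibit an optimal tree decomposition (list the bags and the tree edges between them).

Every bag has size at most 5, so the width is 5 − 1 = 4 and tw(G) ≤ 4. For the lower bound: the 5 vertex sets {3,6}, {1,7}, {2,9}, {5}, {4} are disjoint, each induces a connected subgraph, and every pair is joined by at least one edge of G. Contracting each set to a single vertex therefore yields K_{5} as a minor, and since treewidth is minor-monotone, tw(G) ≥ tw(K_{5}) = 4. Hence tw(G) = 4 exactly.

Treewidth 4.
One such decomposition:
Bags: B1 = {2, 3, 5, 6, 7}  B2 = {1, 2, 3, 5, 7}  B3 = {2, 3, 5, 7, 9}  B4 = {2, 3, 4, 5, 7}  B5 = {2, 3, 5, 7, 8}
Tree: B1–B2, B2–B3, B3–B4, B4–B5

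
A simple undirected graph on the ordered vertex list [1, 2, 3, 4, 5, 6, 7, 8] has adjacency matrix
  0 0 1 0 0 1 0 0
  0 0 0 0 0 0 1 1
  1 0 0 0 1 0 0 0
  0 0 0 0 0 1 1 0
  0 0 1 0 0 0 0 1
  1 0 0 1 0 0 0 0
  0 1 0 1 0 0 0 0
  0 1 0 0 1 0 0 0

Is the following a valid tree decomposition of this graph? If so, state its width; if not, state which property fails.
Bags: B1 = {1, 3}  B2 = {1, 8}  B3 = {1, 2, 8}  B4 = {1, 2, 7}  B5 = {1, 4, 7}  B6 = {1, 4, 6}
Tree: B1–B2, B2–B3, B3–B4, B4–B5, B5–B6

A tree decomposition must satisfy three properties: every vertex lies in some bag; for every edge, both endpoints lie together in some bag; and for every vertex, the bags containing it form a connected subtree. Here vertex 5 appears in no bag, so the decomposition is invalid.

No — vertex 5 appears in no bag.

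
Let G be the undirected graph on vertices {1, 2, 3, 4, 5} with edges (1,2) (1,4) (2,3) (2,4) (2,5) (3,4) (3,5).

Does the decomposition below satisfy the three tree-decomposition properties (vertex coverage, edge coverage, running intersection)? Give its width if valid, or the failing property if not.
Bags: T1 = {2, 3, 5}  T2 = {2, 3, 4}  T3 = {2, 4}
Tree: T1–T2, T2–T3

No — vertex 1 appears in no bag.

A tree decomposition must satisfy three properties: every vertex lies in some bag; for every edge, both endpoints lie together in some bag; and for every vertex, the bags containing it form a connected subtree. Here vertex 1 appears in no bag, so the decomposition is invalid.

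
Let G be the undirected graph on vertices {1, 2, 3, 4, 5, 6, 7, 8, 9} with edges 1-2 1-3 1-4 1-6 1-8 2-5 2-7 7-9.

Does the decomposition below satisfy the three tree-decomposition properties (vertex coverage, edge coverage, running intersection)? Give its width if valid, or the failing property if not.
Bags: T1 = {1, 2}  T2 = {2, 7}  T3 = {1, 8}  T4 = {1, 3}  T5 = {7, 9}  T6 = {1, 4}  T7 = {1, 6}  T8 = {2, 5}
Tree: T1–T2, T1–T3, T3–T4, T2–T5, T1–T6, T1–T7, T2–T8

Yes; width 1.

Checking the three conditions: (i) the bags cover all of {1, 2, 3, 4, 5, 6, 7, 8, 9}; (ii) for each edge, some bag contains both endpoints; (iii) the bags containing any fixed vertex form a subtree. All hold, so the decomposition is valid with width 2 − 1 = 1.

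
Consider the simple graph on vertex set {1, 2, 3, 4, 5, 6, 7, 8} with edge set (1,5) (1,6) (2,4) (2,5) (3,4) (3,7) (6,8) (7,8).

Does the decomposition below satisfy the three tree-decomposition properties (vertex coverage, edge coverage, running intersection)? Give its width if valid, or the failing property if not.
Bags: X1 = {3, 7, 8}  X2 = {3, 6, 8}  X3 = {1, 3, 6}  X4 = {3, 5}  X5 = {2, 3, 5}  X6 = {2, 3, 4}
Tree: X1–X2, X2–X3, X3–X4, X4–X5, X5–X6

No — edge (1,5) lies in no bag.

A tree decomposition must satisfy three properties: every vertex lies in some bag; for every edge, both endpoints lie together in some bag; and for every vertex, the bags containing it form a connected subtree. Here edge (1,5) lies in no bag, so the decomposition is invalid.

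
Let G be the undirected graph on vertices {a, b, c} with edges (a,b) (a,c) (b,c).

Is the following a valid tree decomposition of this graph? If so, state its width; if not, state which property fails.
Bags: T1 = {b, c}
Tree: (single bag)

A tree decomposition must satisfy three properties: every vertex lies in some bag; for every edge, both endpoints lie together in some bag; and for every vertex, the bags containing it form a connected subtree. Here vertex a appears in no bag, so the decomposition is invalid.

No — vertex a appears in no bag.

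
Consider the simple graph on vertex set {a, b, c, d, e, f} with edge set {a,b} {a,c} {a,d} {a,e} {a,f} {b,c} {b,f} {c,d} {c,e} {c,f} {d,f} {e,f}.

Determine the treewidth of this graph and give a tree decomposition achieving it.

Every bag has size at most 4, so the width is 4 − 1 = 3 and tw(G) ≤ 3. For the lower bound, the 4 vertices {a, c, d, f} are pairwise adjacent, and any tree decomposition puts a clique entirely inside one bag — forcing width ≥ 3. Combining the bounds, tw(G) = 3.

Treewidth 3.
Bags: B1 = {a, c, d, f}  B2 = {a, c, e, f}  B3 = {a, b, c, f}
Tree: B1–B2, B1–B3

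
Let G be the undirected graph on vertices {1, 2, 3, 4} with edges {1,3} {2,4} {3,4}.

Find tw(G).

1

A width-1 tree decomposition is:
Bags: B1 = {1, 3}  B2 = {3, 4}  B3 = {2, 4}
Tree: B1–B2, B2–B3
The largest bag has 2 vertices, giving width 1; this decomposition certifies tw(G) ≤ 1. Any graph with an edge has treewidth ≥ 1, and G has the edge 1–3. Hence tw(G) = 1 exactly.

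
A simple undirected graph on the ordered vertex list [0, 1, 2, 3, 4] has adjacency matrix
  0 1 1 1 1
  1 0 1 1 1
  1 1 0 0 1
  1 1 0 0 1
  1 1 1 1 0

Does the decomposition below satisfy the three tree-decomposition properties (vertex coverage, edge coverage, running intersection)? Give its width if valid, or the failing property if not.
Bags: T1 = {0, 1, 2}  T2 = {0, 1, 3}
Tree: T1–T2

No — vertex 4 appears in no bag.

A tree decomposition must satisfy three properties: every vertex lies in some bag; for every edge, both endpoints lie together in some bag; and for every vertex, the bags containing it form a connected subtree. Here vertex 4 appears in no bag, so the decomposition is invalid.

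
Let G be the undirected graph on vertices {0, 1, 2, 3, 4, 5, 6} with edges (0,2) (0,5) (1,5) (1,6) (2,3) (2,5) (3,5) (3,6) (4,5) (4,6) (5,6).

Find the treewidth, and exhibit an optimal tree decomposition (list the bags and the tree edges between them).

Each bag holds 3 vertices, so the decomposition has width 2, which upper-bounds the treewidth. For the lower bound, the 3 vertices {0, 2, 5} are pairwise adjacent, and any tree decomposition puts a clique entirely inside one bag — forcing width ≥ 2. The upper and lower bounds meet at 2, so that is the treewidth.

Treewidth 2.
One such decomposition:
Bags: B1 = {3, 5, 6}  B2 = {1, 5, 6}  B3 = {4, 5, 6}  B4 = {2, 3, 5}  B5 = {0, 2, 5}
Tree: B1–B2, B1–B3, B1–B4, B4–B5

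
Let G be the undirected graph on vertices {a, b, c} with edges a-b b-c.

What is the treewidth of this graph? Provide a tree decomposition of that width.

Treewidth 1.
One optimal decomposition is:
Bags: B1 = {a, b}  B2 = {b, c}
Tree: B1–B2

Each bag holds 2 vertices, so the decomposition has width 1, which upper-bounds the treewidth. G has an edge, so its treewidth is at least 1. Combining the bounds, tw(G) = 1.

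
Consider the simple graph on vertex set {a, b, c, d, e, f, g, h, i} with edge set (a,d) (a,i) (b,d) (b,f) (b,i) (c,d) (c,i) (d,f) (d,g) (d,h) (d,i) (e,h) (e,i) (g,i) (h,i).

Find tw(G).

A width-2 tree decomposition is:
Bags: B1 = {b, d, i}  B2 = {a, d, i}  B3 = {b, d, f}  B4 = {c, d, i}  B5 = {d, h, i}  B6 = {e, h, i}  B7 = {d, g, i}
Tree: B1–B2, B1–B3, B1–B4, B2–B5, B5–B6, B2–B7
Each bag holds 3 vertices, so the decomposition has width 2, which upper-bounds the treewidth. Conversely, {b, d, f} is a clique of size 3, and the vertices of any clique must share a bag in every tree decomposition; so some bag has ≥ 3 vertices and tw(G) ≥ 2. Therefore the treewidth is 2.

2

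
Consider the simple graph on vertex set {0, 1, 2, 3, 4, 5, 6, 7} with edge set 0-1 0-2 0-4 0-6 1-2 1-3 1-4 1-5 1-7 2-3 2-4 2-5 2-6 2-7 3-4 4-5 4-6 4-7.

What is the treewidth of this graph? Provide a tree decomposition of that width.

Treewidth 3.
Bags: B1 = {0, 1, 2, 4}  B2 = {1, 2, 4, 7}  B3 = {0, 2, 4, 6}  B4 = {1, 2, 4, 5}  B5 = {1, 2, 3, 4}
Tree: B1–B2, B1–B3, B2–B4, B2–B5

The largest bag has 4 vertices, giving width 3; this decomposition certifies tw(G) ≤ 3. On the other hand G contains the 4-clique {0, 1, 2, 4}. A clique must lie in a single bag of any decomposition, so no decomposition can have width below 3. Therefore the treewidth is 3.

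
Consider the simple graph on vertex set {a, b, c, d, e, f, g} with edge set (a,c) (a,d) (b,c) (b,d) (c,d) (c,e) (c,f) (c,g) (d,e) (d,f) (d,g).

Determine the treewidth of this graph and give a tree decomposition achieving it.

Every bag has size at most 3, so the width is 3 − 1 = 2 and tw(G) ≤ 2. On the other hand G contains the 3-clique {c, d, f}. A clique must lie in a single bag of any decomposition, so no decomposition can have width below 2. The upper and lower bounds meet at 2, so that is the treewidth.

Treewidth 2.
One optimal decomposition is:
Bags: B1 = {c, d, g}  B2 = {c, d, f}  B3 = {b, c, d}  B4 = {a, c, d}  B5 = {c, d, e}
Tree: B1–B2, B1–B3, B3–B4, B2–B5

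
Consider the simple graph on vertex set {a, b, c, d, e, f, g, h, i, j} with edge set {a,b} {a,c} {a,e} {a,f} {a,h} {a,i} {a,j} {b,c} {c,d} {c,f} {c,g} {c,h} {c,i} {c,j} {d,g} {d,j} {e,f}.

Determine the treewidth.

A width-2 tree decomposition is:
Bags: B1 = {a, c, h}  B2 = {a, c, f}  B3 = {a, c, j}  B4 = {a, b, c}  B5 = {c, d, j}  B6 = {c, d, g}  B7 = {a, e, f}  B8 = {a, c, i}
Tree: B1–B2, B1–B3, B2–B4, B3–B5, B5–B6, B2–B7, B2–B8
Each bag holds 3 vertices, so the decomposition has width 2, which upper-bounds the treewidth. On the other hand G contains the 3-clique {a, e, f}. A clique must lie in a single bag of any decomposition, so no decomposition can have width below 2. Combining the bounds, tw(G) = 2.

2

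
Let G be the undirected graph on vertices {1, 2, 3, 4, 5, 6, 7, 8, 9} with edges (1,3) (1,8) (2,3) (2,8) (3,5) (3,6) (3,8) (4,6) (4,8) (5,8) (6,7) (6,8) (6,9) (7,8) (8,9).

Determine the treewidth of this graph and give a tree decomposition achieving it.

Treewidth 2.
One such decomposition:
Bags: B1 = {3, 6, 8}  B2 = {6, 8, 9}  B3 = {3, 5, 8}  B4 = {1, 3, 8}  B5 = {2, 3, 8}  B6 = {4, 6, 8}  B7 = {6, 7, 8}
Tree: B1–B2, B1–B3, B1–B4, B3–B5, B2–B6, B6–B7

Each bag holds 3 vertices, so the decomposition has width 2, which upper-bounds the treewidth. Conversely, {6, 8, 9} is a clique of size 3, and the vertices of any clique must share a bag in every tree decomposition; so some bag has ≥ 3 vertices and tw(G) ≥ 2. Hence tw(G) = 2 exactly.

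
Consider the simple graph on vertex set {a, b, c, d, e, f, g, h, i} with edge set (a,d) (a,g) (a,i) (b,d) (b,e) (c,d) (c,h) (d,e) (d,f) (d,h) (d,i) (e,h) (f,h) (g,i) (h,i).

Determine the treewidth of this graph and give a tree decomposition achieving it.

The largest bag has 3 vertices, giving width 2; this decomposition certifies tw(G) ≤ 2. For the lower bound, the 3 vertices {d, e, h} are pairwise adjacent, and any tree decomposition puts a clique entirely inside one bag — forcing width ≥ 2. Hence tw(G) = 2 exactly.

Treewidth 2.
One optimal decomposition is:
Bags: B1 = {c, d, h}  B2 = {d, e, h}  B3 = {d, h, i}  B4 = {b, d, e}  B5 = {d, f, h}  B6 = {a, d, i}  B7 = {a, g, i}
Tree: B1–B2, B2–B3, B2–B4, B3–B5, B3–B6, B6–B7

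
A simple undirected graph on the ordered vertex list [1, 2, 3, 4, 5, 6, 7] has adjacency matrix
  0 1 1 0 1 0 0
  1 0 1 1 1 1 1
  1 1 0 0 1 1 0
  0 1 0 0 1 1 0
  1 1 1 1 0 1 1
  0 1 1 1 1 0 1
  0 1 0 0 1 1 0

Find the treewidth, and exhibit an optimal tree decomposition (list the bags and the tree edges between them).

The largest bag has 4 vertices, giving width 3; this decomposition certifies tw(G) ≤ 3. Conversely, {1, 2, 3, 5} is a clique of size 4, and the vertices of any clique must share a bag in every tree decomposition; so some bag has ≥ 4 vertices and tw(G) ≥ 3. Hence tw(G) = 3 exactly.

Treewidth 3.
Bags: B1 = {2, 3, 5, 6}  B2 = {1, 2, 3, 5}  B3 = {2, 4, 5, 6}  B4 = {2, 5, 6, 7}
Tree: B1–B2, B1–B3, B3–B4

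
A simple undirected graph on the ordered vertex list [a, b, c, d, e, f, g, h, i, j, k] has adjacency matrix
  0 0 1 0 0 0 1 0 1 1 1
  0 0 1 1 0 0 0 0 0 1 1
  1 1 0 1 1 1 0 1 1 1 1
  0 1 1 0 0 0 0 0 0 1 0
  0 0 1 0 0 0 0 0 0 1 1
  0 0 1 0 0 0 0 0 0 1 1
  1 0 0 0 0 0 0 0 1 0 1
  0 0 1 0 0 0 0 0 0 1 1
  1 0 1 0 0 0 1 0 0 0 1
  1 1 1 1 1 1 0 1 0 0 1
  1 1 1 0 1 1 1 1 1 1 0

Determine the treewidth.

A width-3 tree decomposition is:
Bags: B1 = {a, c, j, k}  B2 = {c, h, j, k}  B3 = {b, c, j, k}  B4 = {a, c, i, k}  B5 = {a, g, i, k}  B6 = {b, c, d, j}  B7 = {c, f, j, k}  B8 = {c, e, j, k}
Tree: B1–B2, B2–B3, B1–B4, B4–B5, B3–B6, B3–B7, B2–B8
The largest bag has 4 vertices, giving width 3; this decomposition certifies tw(G) ≤ 3. Conversely, {b, c, d, j} is a clique of size 4, and the vertices of any clique must share a bag in every tree decomposition; so some bag has ≥ 4 vertices and tw(G) ≥ 3. Therefore the treewidth is 3.

3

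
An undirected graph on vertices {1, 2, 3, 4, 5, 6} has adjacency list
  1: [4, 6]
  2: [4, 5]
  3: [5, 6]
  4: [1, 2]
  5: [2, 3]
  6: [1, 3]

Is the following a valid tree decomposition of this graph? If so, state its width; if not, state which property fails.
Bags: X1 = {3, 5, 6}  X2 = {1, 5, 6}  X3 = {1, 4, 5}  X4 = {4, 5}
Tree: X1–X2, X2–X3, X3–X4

No — vertex 2 appears in no bag.

A tree decomposition must satisfy three properties: every vertex lies in some bag; for every edge, both endpoints lie together in some bag; and for every vertex, the bags containing it form a connected subtree. Here vertex 2 appears in no bag, so the decomposition is invalid.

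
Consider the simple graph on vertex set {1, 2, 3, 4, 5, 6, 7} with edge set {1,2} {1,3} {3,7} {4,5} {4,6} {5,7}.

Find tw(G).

A width-1 tree decomposition is:
Bags: B1 = {1, 2}  B2 = {1, 3}  B3 = {3, 7}  B4 = {5, 7}  B5 = {4, 5}  B6 = {4, 6}
Tree: B1–B2, B2–B3, B3–B4, B4–B5, B5–B6
Each bag holds 2 vertices, so the decomposition has width 1, which upper-bounds the treewidth. G has an edge, so its treewidth is at least 1. Hence tw(G) = 1 exactly.

1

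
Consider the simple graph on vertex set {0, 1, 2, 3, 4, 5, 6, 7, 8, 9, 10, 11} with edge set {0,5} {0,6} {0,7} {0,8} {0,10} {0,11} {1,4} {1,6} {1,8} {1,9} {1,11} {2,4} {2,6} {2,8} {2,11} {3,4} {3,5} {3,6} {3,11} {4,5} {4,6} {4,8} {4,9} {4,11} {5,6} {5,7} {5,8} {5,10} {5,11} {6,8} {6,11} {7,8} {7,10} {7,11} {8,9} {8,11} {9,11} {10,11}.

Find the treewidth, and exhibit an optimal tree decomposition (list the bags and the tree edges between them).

Treewidth 4.
One optimal decomposition is:
Bags: B1 = {0, 5, 7, 8, 11}  B2 = {0, 5, 6, 8, 11}  B3 = {4, 5, 6, 8, 11}  B4 = {3, 4, 5, 6, 11}  B5 = {1, 4, 6, 8, 11}  B6 = {0, 5, 7, 10, 11}  B7 = {2, 4, 6, 8, 11}  B8 = {1, 4, 8, 9, 11}
Tree: B1–B2, B2–B3, B3–B4, B3–B5, B1–B6, B5–B7, B5–B8

Each bag holds 5 vertices, so the decomposition has width 4, which upper-bounds the treewidth. Conversely, {0, 5, 6, 8, 11} is a clique of size 5, and the vertices of any clique must share a bag in every tree decomposition; so some bag has ≥ 5 vertices and tw(G) ≥ 4. The upper and lower bounds meet at 4, so that is the treewidth.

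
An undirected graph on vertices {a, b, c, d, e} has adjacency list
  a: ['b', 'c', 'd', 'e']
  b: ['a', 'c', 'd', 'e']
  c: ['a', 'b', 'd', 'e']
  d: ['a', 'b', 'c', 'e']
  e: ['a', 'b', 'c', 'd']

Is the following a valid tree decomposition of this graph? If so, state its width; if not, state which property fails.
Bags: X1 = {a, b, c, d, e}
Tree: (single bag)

Yes; width 4.

Vertex coverage: the bags together contain {a, b, c, d, e}, the full vertex set. Edge coverage: each edge of G has both endpoints in at least one bag. Running intersection: for every vertex, the bags containing it form a connected subtree. All three properties hold, so this is a valid tree decomposition of width max|bag| − 1 = 4, and hence tw(G) ≤ 4.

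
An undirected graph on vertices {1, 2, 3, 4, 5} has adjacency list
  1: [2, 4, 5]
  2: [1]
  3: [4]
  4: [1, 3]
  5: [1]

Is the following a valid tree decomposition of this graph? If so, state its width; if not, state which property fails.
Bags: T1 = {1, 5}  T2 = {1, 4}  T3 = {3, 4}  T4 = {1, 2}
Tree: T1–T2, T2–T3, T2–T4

Vertex coverage: the bags together contain {1, 2, 3, 4, 5}, the full vertex set. Edge coverage: each edge of G has both endpoints in at least one bag. Running intersection: for every vertex, the bags containing it form a connected subtree. All three properties hold, so this is a valid tree decomposition of width max|bag| − 1 = 1, and hence tw(G) ≤ 1.

Yes; width 1.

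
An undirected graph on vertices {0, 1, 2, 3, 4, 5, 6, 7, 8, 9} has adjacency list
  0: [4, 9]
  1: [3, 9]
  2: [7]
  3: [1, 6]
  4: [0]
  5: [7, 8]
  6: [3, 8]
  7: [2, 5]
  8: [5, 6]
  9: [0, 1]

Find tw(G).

A width-1 tree decomposition is:
Bags: B1 = {0, 4}  B2 = {0, 9}  B3 = {1, 9}  B4 = {1, 3}  B5 = {3, 6}  B6 = {6, 8}  B7 = {5, 8}  B8 = {5, 7}  B9 = {2, 7}
Tree: B1–B2, B2–B3, B3–B4, B4–B5, B5–B6, B6–B7, B7–B8, B8–B9
Each bag holds 2 vertices, so the decomposition has width 1, which upper-bounds the treewidth. Since G has at least one edge (e.g. 4–0), it is not an edgeless graph, so tw(G) ≥ 1. Hence tw(G) = 1 exactly.

1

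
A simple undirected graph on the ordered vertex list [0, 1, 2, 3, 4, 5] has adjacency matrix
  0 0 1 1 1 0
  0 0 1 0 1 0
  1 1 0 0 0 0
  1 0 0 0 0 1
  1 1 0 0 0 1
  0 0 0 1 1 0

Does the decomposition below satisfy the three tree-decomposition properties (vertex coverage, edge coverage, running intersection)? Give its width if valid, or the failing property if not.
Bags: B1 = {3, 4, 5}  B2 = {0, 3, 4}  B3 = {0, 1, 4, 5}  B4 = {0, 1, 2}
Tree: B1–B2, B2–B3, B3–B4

No — bags containing vertex 5 are not connected in the tree.

A tree decomposition must satisfy three properties: every vertex lies in some bag; for every edge, both endpoints lie together in some bag; and for every vertex, the bags containing it form a connected subtree. Here bags containing vertex 5 are not connected in the tree, so the decomposition is invalid.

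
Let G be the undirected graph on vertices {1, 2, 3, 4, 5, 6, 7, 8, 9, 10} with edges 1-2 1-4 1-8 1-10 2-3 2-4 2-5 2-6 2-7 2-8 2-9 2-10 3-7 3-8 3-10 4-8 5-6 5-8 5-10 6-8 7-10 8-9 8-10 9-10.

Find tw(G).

3

A width-3 tree decomposition is:
Bags: B1 = {2, 8, 9, 10}  B2 = {2, 5, 8, 10}  B3 = {2, 5, 6, 8}  B4 = {1, 2, 8, 10}  B5 = {1, 2, 4, 8}  B6 = {2, 3, 8, 10}  B7 = {2, 3, 7, 10}
Tree: B1–B2, B2–B3, B2–B4, B4–B5, B1–B6, B6–B7
Every bag has size at most 4, so the width is 4 − 1 = 3 and tw(G) ≤ 3. Conversely, {1, 2, 8, 10} is a clique of size 4, and the vertices of any clique must share a bag in every tree decomposition; so some bag has ≥ 4 vertices and tw(G) ≥ 3. Combining the bounds, tw(G) = 3.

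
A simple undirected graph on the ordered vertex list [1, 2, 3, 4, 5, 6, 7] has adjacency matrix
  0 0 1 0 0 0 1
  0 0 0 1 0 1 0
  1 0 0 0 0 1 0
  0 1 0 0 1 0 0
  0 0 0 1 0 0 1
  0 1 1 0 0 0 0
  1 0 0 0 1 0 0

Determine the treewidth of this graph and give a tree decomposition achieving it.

Treewidth 2.
One optimal decomposition is:
Bags: B1 = {2, 4, 5}  B2 = {2, 5, 6}  B3 = {3, 5, 6}  B4 = {1, 3, 5}  B5 = {1, 5, 7}
Tree: B1–B2, B2–B3, B3–B4, B4–B5

Each bag holds 3 vertices, so the decomposition has width 2, which upper-bounds the treewidth. The edges 5–4–2–6–3–1–7–5 form a cycle, so G is not a tree and its treewidth is at least 2. The upper and lower bounds meet at 2, so that is the treewidth.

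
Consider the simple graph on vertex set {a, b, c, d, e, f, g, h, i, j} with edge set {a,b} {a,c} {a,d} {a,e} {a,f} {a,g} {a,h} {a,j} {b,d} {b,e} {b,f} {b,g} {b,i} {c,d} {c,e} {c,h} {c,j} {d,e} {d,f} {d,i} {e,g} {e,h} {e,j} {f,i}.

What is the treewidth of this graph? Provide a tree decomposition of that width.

Every bag has size at most 4, so the width is 4 − 1 = 3 and tw(G) ≤ 3. On the other hand G contains the 4-clique {a, b, e, g}. A clique must lie in a single bag of any decomposition, so no decomposition can have width below 3. Therefore the treewidth is 3.

Treewidth 3.
Bags: B1 = {a, b, d, f}  B2 = {b, d, f, i}  B3 = {a, b, d, e}  B4 = {a, b, e, g}  B5 = {a, c, d, e}  B6 = {a, c, e, j}  B7 = {a, c, e, h}
Tree: B1–B2, B1–B3, B3–B4, B3–B5, B5–B6, B6–B7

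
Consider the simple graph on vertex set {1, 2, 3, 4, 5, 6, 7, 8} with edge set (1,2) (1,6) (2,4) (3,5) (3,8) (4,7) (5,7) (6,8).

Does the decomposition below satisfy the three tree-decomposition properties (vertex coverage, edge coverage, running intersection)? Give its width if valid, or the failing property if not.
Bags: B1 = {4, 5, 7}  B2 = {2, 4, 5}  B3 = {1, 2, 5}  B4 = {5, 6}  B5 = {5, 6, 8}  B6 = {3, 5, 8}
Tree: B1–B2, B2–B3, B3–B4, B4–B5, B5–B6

No — edge (1,6) lies in no bag.

A tree decomposition must satisfy three properties: every vertex lies in some bag; for every edge, both endpoints lie together in some bag; and for every vertex, the bags containing it form a connected subtree. Here edge (1,6) lies in no bag, so the decomposition is invalid.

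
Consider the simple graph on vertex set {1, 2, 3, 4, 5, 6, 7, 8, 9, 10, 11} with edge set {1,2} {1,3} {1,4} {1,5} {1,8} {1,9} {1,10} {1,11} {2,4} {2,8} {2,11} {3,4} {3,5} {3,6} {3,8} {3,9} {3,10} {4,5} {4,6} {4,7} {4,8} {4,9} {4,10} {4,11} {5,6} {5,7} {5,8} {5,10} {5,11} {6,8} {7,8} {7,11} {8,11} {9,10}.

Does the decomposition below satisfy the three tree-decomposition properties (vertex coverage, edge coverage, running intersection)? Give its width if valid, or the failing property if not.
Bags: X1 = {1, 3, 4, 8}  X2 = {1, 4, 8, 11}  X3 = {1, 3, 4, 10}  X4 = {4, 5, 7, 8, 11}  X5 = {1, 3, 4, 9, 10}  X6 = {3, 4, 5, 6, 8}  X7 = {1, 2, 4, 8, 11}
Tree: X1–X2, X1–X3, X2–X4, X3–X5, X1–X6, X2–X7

No — edge (5,1) lies in no bag.

A tree decomposition must satisfy three properties: every vertex lies in some bag; for every edge, both endpoints lie together in some bag; and for every vertex, the bags containing it form a connected subtree. Here edge (5,1) lies in no bag, so the decomposition is invalid.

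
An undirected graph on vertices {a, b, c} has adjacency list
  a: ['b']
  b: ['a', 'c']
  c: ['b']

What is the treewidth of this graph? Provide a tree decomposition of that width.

Each bag holds 2 vertices, so the decomposition has width 1, which upper-bounds the treewidth. G has an edge, so its treewidth is at least 1. Combining the bounds, tw(G) = 1.

Treewidth 1.
Bags: B1 = {b, c}  B2 = {a, b}
Tree: B1–B2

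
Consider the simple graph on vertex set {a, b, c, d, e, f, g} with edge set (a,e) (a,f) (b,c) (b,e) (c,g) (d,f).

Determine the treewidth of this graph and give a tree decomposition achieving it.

Treewidth 1.
One such decomposition:
Bags: B1 = {d, f}  B2 = {a, f}  B3 = {a, e}  B4 = {b, e}  B5 = {b, c}  B6 = {c, g}
Tree: B1–B2, B2–B3, B3–B4, B4–B5, B5–B6

Each bag holds 2 vertices, so the decomposition has width 1, which upper-bounds the treewidth. Any graph with an edge has treewidth ≥ 1, and G has the edge d–f. Hence tw(G) = 1 exactly.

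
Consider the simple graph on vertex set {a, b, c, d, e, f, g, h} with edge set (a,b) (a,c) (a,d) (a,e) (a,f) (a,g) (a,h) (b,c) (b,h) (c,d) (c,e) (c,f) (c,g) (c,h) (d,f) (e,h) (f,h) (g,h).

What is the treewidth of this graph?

3

A width-3 tree decomposition is:
Bags: B1 = {a, c, e, h}  B2 = {a, c, f, h}  B3 = {a, b, c, h}  B4 = {a, c, d, f}  B5 = {a, c, g, h}
Tree: B1–B2, B1–B3, B2–B4, B1–B5
Each bag holds 4 vertices, so the decomposition has width 3, which upper-bounds the treewidth. On the other hand G contains the 4-clique {a, c, d, f}. A clique must lie in a single bag of any decomposition, so no decomposition can have width below 3. The upper and lower bounds meet at 3, so that is the treewidth.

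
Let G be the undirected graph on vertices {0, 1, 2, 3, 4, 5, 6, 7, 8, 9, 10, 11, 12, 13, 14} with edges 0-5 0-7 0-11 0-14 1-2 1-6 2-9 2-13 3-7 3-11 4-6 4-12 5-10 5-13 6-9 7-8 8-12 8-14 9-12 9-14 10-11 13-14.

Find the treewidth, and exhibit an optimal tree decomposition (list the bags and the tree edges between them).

Treewidth 3.
Bags: B1 = {3, 7, 10, 11}  B2 = {0, 7, 10, 11}  B3 = {0, 5, 7, 10}  B4 = {0, 5, 7, 8}  B5 = {0, 5, 8, 14}  B6 = {5, 8, 13, 14}  B7 = {8, 12, 13, 14}  B8 = {9, 12, 13, 14}  B9 = {2, 9, 12, 13}  B10 = {2, 4, 9, 12}  B11 = {2, 4, 6, 9}  B12 = {1, 2, 4, 6}
Tree: B1–B2, B2–B3, B3–B4, B4–B5, B5–B6, B6–B7, B7–B8, B8–B9, B9–B10, B10–B11, B11–B12

Each bag holds 4 vertices, so the decomposition has width 3, which upper-bounds the treewidth. For the lower bound: the 4 vertex sets {3,10,11}, {7}, {0}, {5,8,13,14} are disjoint, each induces a connected subgraph, and every pair is joined by at least one edge of G. Contracting each set to a single vertex therefore yields K_{4} as a minor, and since treewidth is minor-monotone, tw(G) ≥ tw(K_{4}) = 3. The upper and lower bounds meet at 3, so that is the treewidth.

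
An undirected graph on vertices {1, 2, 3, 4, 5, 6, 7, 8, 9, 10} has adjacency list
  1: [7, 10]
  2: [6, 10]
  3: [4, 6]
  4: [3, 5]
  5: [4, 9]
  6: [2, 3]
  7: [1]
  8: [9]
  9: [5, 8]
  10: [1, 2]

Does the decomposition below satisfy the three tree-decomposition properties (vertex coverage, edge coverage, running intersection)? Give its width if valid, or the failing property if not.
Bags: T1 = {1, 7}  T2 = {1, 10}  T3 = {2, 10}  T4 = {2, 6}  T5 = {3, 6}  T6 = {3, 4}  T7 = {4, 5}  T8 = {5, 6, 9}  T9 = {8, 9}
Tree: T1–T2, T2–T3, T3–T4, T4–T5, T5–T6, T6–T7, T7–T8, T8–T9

No — bags containing vertex 6 are not connected in the tree.

A tree decomposition must satisfy three properties: every vertex lies in some bag; for every edge, both endpoints lie together in some bag; and for every vertex, the bags containing it form a connected subtree. Here bags containing vertex 6 are not connected in the tree, so the decomposition is invalid.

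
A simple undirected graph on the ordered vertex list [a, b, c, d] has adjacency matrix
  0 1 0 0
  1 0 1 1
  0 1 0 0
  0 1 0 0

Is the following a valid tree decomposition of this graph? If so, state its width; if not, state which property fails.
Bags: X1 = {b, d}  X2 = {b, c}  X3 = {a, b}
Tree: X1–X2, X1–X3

Yes; width 1.

Vertex coverage: the bags together contain {a, b, c, d}, the full vertex set. Edge coverage: each edge of G has both endpoints in at least one bag. Running intersection: for every vertex, the bags containing it form a connected subtree. All three properties hold, so this is a valid tree decomposition of width max|bag| − 1 = 1, and hence tw(G) ≤ 1.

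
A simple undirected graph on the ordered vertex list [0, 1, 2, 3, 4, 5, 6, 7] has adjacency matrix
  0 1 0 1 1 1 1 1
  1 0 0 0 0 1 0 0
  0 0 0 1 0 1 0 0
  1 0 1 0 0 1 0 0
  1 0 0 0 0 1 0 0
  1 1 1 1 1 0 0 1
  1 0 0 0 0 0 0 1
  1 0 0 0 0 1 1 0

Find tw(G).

A width-2 tree decomposition is:
Bags: B1 = {0, 1, 5}  B2 = {0, 5, 7}  B3 = {0, 3, 5}  B4 = {0, 6, 7}  B5 = {2, 3, 5}  B6 = {0, 4, 5}
Tree: B1–B2, B2–B3, B2–B4, B3–B5, B2–B6
The largest bag has 3 vertices, giving width 2; this decomposition certifies tw(G) ≤ 2. Conversely, {0, 1, 5} is a clique of size 3, and the vertices of any clique must share a bag in every tree decomposition; so some bag has ≥ 3 vertices and tw(G) ≥ 2. Combining the bounds, tw(G) = 2.

2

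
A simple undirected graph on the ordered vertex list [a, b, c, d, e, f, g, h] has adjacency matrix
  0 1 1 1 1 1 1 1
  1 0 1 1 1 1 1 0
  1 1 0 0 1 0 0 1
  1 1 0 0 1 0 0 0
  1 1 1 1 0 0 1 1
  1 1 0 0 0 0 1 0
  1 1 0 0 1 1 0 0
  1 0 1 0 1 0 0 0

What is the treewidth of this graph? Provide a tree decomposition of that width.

Treewidth 3.
One such decomposition:
Bags: B1 = {a, b, e, g}  B2 = {a, b, c, e}  B3 = {a, b, f, g}  B4 = {a, c, e, h}  B5 = {a, b, d, e}
Tree: B1–B2, B1–B3, B2–B4, B2–B5

Each bag holds 4 vertices, so the decomposition has width 3, which upper-bounds the treewidth. Conversely, {a, c, e, h} is a clique of size 4, and the vertices of any clique must share a bag in every tree decomposition; so some bag has ≥ 4 vertices and tw(G) ≥ 3. Therefore the treewidth is 3.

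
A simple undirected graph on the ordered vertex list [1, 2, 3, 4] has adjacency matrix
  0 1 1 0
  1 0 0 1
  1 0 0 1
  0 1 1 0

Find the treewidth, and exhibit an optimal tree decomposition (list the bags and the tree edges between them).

Treewidth 2.
One optimal decomposition is:
Bags: B1 = {2, 3, 4}  B2 = {1, 2, 3}
Tree: B1–B2

The largest bag has 3 vertices, giving width 2; this decomposition certifies tw(G) ≤ 2. Since 3–4–2–1–3 is a cycle in G, G is not acyclic. Forests are exactly the graphs of treewidth ≤ 1, so tw(G) ≥ 2. Therefore the treewidth is 2.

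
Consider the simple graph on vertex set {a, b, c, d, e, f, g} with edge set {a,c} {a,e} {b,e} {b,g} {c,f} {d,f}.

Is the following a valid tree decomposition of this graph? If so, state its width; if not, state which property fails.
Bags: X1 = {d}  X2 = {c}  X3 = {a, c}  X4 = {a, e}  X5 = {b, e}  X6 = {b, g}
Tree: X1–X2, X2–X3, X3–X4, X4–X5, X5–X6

No — vertex f appears in no bag.

A tree decomposition must satisfy three properties: every vertex lies in some bag; for every edge, both endpoints lie together in some bag; and for every vertex, the bags containing it form a connected subtree. Here vertex f appears in no bag, so the decomposition is invalid.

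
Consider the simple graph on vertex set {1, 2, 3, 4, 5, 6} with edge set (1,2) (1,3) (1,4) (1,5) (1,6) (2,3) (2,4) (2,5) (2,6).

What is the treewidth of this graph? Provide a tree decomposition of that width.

Each bag holds 3 vertices, so the decomposition has width 2, which upper-bounds the treewidth. Conversely, {1, 2, 3} is a clique of size 3, and the vertices of any clique must share a bag in every tree decomposition; so some bag has ≥ 3 vertices and tw(G) ≥ 2. Hence tw(G) = 2 exactly.

Treewidth 2.
One such decomposition:
Bags: B1 = {1, 2, 3}  B2 = {1, 2, 4}  B3 = {1, 2, 5}  B4 = {1, 2, 6}
Tree: B1–B2, B1–B3, B1–B4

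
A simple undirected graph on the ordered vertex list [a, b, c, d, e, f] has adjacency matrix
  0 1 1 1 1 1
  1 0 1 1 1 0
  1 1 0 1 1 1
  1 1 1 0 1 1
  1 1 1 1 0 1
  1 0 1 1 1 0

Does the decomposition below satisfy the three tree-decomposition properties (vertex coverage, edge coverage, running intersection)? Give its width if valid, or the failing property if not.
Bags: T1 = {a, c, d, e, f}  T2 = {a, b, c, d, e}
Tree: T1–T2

Yes; width 4.

Every vertex of G appears in some bag (union = {a, b, c, d, e, f}); every edge is covered by a bag; and for each vertex v the set of bags containing v is connected in the bag tree. The decomposition is therefore valid. The largest bag has 5 vertices, so the width is 4.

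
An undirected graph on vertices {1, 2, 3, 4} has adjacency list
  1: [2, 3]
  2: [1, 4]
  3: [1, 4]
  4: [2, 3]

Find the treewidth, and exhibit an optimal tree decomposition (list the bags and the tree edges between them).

Each bag holds 3 vertices, so the decomposition has width 2, which upper-bounds the treewidth. Since 3–1–2–4–3 is a cycle in G, G is not acyclic. Forests are exactly the graphs of treewidth ≤ 1, so tw(G) ≥ 2. Combining the bounds, tw(G) = 2.

Treewidth 2.
Bags: B1 = {1, 2, 3}  B2 = {2, 3, 4}
Tree: B1–B2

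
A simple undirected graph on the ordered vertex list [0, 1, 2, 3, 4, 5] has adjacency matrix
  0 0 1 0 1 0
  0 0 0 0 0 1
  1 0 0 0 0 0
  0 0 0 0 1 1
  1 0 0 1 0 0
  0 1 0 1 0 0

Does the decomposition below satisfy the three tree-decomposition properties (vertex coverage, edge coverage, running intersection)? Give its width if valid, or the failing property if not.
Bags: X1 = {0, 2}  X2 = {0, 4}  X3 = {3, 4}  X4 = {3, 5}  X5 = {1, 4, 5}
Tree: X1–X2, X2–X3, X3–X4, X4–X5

A tree decomposition must satisfy three properties: every vertex lies in some bag; for every edge, both endpoints lie together in some bag; and for every vertex, the bags containing it form a connected subtree. Here bags containing vertex 4 are not connected in the tree, so the decomposition is invalid.

No — bags containing vertex 4 are not connected in the tree.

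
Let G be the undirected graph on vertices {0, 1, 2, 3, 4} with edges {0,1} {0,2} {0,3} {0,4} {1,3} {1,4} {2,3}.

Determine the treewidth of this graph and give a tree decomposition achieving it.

Treewidth 2.
One such decomposition:
Bags: B1 = {0, 1, 3}  B2 = {0, 1, 4}  B3 = {0, 2, 3}
Tree: B1–B2, B1–B3

Every bag has size at most 3, so the width is 3 − 1 = 2 and tw(G) ≤ 2. Conversely, {0, 1, 3} is a clique of size 3, and the vertices of any clique must share a bag in every tree decomposition; so some bag has ≥ 3 vertices and tw(G) ≥ 2. Therefore the treewidth is 2.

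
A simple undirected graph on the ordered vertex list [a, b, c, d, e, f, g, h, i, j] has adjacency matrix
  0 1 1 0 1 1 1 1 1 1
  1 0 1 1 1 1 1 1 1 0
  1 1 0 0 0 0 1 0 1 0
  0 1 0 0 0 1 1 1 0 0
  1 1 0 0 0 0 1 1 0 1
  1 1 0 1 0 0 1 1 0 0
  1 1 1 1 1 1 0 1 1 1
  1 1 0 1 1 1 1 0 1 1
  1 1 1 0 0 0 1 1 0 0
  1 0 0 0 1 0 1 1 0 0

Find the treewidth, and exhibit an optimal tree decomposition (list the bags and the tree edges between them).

Every bag has size at most 5, so the width is 5 − 1 = 4 and tw(G) ≤ 4. For the lower bound, the 5 vertices {a, e, g, h, j} are pairwise adjacent, and any tree decomposition puts a clique entirely inside one bag — forcing width ≥ 4. The upper and lower bounds meet at 4, so that is the treewidth.

Treewidth 4.
Bags: B1 = {a, b, e, g, h}  B2 = {a, b, g, h, i}  B3 = {a, b, c, g, i}  B4 = {a, b, f, g, h}  B5 = {a, e, g, h, j}  B6 = {b, d, f, g, h}
Tree: B1–B2, B2–B3, B1–B4, B1–B5, B4–B6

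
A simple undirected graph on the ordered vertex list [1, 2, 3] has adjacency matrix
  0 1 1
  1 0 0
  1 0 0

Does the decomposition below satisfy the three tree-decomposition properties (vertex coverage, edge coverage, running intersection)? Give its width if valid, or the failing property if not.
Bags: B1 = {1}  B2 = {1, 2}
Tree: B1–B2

A tree decomposition must satisfy three properties: every vertex lies in some bag; for every edge, both endpoints lie together in some bag; and for every vertex, the bags containing it form a connected subtree. Here vertex 3 appears in no bag, so the decomposition is invalid.

No — vertex 3 appears in no bag.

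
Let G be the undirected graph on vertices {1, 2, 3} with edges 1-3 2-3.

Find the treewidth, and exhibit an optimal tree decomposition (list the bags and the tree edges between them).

Treewidth 1.
Bags: B1 = {1, 3}  B2 = {2, 3}
Tree: B1–B2

Each bag holds 2 vertices, so the decomposition has width 1, which upper-bounds the treewidth. G has an edge, so its treewidth is at least 1. The upper and lower bounds meet at 1, so that is the treewidth.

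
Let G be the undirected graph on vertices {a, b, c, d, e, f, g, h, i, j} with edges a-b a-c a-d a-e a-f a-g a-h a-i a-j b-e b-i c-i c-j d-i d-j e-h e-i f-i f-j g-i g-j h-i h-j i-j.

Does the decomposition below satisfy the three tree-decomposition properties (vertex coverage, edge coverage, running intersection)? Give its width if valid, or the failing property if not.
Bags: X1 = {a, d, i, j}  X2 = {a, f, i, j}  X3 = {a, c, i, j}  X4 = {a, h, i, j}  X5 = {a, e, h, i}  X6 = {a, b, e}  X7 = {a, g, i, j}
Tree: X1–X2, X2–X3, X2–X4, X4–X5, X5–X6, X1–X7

No — edge (i,b) lies in no bag.

A tree decomposition must satisfy three properties: every vertex lies in some bag; for every edge, both endpoints lie together in some bag; and for every vertex, the bags containing it form a connected subtree. Here edge (i,b) lies in no bag, so the decomposition is invalid.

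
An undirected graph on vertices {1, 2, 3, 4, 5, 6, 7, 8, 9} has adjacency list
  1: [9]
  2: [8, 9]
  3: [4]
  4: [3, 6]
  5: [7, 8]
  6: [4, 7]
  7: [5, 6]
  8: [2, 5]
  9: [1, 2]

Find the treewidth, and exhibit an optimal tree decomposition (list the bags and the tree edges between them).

Each bag holds 2 vertices, so the decomposition has width 1, which upper-bounds the treewidth. G has an edge, so its treewidth is at least 1. Combining the bounds, tw(G) = 1.

Treewidth 1.
One optimal decomposition is:
Bags: B1 = {1, 9}  B2 = {2, 9}  B3 = {2, 8}  B4 = {5, 8}  B5 = {5, 7}  B6 = {6, 7}  B7 = {4, 6}  B8 = {3, 4}
Tree: B1–B2, B2–B3, B3–B4, B4–B5, B5–B6, B6–B7, B7–B8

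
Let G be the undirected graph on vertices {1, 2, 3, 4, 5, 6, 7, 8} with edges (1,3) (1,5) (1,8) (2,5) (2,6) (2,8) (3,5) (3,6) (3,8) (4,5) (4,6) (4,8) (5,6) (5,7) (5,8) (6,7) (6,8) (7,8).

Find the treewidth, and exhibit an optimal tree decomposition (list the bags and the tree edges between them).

Treewidth 3.
Bags: B1 = {3, 5, 6, 8}  B2 = {5, 6, 7, 8}  B3 = {2, 5, 6, 8}  B4 = {4, 5, 6, 8}  B5 = {1, 3, 5, 8}
Tree: B1–B2, B2–B3, B1–B4, B1–B5

The largest bag has 4 vertices, giving width 3; this decomposition certifies tw(G) ≤ 3. On the other hand G contains the 4-clique {1, 3, 5, 8}. A clique must lie in a single bag of any decomposition, so no decomposition can have width below 3. Therefore the treewidth is 3.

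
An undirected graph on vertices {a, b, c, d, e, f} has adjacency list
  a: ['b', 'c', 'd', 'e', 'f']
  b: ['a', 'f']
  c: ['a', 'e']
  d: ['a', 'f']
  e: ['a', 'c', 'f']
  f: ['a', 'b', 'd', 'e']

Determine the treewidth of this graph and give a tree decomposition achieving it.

Treewidth 2.
One optimal decomposition is:
Bags: B1 = {a, e, f}  B2 = {a, c, e}  B3 = {a, d, f}  B4 = {a, b, f}
Tree: B1–B2, B1–B3, B1–B4

Each bag holds 3 vertices, so the decomposition has width 2, which upper-bounds the treewidth. On the other hand G contains the 3-clique {a, c, e}. A clique must lie in a single bag of any decomposition, so no decomposition can have width below 2. Hence tw(G) = 2 exactly.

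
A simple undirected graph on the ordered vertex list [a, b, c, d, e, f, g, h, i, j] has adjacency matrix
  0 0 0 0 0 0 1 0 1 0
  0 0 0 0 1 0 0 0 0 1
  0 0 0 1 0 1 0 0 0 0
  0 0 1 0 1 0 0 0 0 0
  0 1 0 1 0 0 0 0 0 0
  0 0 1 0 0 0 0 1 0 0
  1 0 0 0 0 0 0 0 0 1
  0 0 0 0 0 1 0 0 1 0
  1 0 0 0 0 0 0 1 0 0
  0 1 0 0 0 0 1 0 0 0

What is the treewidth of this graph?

A width-2 tree decomposition is:
Bags: B1 = {f, h, i}  B2 = {a, f, i}  B3 = {a, f, g}  B4 = {f, g, j}  B5 = {b, f, j}  B6 = {b, e, f}  B7 = {d, e, f}  B8 = {c, d, f}
Tree: B1–B2, B2–B3, B3–B4, B4–B5, B5–B6, B6–B7, B7–B8
Every bag has size at most 3, so the width is 3 − 1 = 2 and tw(G) ≤ 2. Since f–h–i–a–g–j–b–e–d–c–f is a cycle in G, G is not acyclic. Forests are exactly the graphs of treewidth ≤ 1, so tw(G) ≥ 2. Combining the bounds, tw(G) = 2.

2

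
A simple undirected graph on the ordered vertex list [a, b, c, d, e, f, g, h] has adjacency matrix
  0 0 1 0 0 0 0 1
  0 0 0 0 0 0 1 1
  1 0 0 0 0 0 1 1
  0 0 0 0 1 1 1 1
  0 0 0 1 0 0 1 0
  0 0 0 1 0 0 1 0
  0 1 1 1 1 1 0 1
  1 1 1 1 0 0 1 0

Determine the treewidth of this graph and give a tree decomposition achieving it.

Each bag holds 3 vertices, so the decomposition has width 2, which upper-bounds the treewidth. Conversely, {d, e, g} is a clique of size 3, and the vertices of any clique must share a bag in every tree decomposition; so some bag has ≥ 3 vertices and tw(G) ≥ 2. Hence tw(G) = 2 exactly.

Treewidth 2.
Bags: B1 = {d, g, h}  B2 = {d, f, g}  B3 = {b, g, h}  B4 = {d, e, g}  B5 = {c, g, h}  B6 = {a, c, h}
Tree: B1–B2, B1–B3, B2–B4, B1–B5, B5–B6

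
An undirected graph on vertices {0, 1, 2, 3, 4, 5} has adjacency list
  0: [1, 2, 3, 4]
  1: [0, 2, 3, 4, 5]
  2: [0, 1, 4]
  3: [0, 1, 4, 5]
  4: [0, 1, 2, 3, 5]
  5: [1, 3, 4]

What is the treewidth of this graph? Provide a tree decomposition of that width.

Treewidth 3.
Bags: B1 = {0, 1, 3, 4}  B2 = {1, 3, 4, 5}  B3 = {0, 1, 2, 4}
Tree: B1–B2, B1–B3

The largest bag has 4 vertices, giving width 3; this decomposition certifies tw(G) ≤ 3. Conversely, {0, 1, 2, 4} is a clique of size 4, and the vertices of any clique must share a bag in every tree decomposition; so some bag has ≥ 4 vertices and tw(G) ≥ 3. Combining the bounds, tw(G) = 3.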